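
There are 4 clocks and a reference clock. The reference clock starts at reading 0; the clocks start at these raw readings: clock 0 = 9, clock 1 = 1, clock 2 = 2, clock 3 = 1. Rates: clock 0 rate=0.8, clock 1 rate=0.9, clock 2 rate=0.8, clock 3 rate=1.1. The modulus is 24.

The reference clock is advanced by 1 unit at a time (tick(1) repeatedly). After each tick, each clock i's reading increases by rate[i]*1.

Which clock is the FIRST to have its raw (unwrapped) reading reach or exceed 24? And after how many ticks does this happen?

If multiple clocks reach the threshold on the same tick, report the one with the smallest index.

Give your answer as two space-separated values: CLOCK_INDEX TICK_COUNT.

clock 0: start=9, rate=0.8, needs 24-9 = 15; ticks = ceil(15/0.8) = ceil(18.7500) = 19; reading at tick 19 = 9 + 0.8*19 = 24.2000
clock 1: start=1, rate=0.9, needs 24-1 = 23; ticks = ceil(23/0.9) = ceil(25.5556) = 26; reading at tick 26 = 1 + 0.9*26 = 24.4000
clock 2: start=2, rate=0.8, needs 24-2 = 22; ticks = ceil(22/0.8) = ceil(27.5000) = 28; reading at tick 28 = 2 + 0.8*28 = 24.4000
clock 3: start=1, rate=1.1, needs 24-1 = 23; ticks = ceil(23/1.1) = ceil(20.9091) = 21; reading at tick 21 = 1 + 1.1*21 = 24.1000
Minimum tick count = 19; winners = [0]; smallest index = 0

Answer: 0 19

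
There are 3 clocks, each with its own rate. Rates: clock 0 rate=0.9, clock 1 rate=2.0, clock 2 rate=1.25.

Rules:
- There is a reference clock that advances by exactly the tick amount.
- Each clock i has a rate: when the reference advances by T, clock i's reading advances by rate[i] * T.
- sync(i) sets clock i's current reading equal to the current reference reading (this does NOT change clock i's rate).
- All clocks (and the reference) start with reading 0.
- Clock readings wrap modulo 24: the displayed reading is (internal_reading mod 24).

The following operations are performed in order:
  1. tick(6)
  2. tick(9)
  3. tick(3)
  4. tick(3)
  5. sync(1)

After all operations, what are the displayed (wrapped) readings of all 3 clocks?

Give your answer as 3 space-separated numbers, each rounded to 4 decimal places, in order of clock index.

After op 1 tick(6): ref=6.0000 raw=[5.4000 12.0000 7.5000]
After op 2 tick(9): ref=15.0000 raw=[13.5000 30.0000 18.7500]
After op 3 tick(3): ref=18.0000 raw=[16.2000 36.0000 22.5000]
After op 4 tick(3): ref=21.0000 raw=[18.9000 42.0000 26.2500]
After op 5 sync(1): ref=21.0000 raw=[18.9000 21.0000 26.2500]
Wrap final raw readings (mod 24): 18.9000 mod 24 = 18.9000; 21.0000 mod 24 = 21.0000; 26.2500 mod 24 = 2.2500

Answer: 18.9000 21.0000 2.2500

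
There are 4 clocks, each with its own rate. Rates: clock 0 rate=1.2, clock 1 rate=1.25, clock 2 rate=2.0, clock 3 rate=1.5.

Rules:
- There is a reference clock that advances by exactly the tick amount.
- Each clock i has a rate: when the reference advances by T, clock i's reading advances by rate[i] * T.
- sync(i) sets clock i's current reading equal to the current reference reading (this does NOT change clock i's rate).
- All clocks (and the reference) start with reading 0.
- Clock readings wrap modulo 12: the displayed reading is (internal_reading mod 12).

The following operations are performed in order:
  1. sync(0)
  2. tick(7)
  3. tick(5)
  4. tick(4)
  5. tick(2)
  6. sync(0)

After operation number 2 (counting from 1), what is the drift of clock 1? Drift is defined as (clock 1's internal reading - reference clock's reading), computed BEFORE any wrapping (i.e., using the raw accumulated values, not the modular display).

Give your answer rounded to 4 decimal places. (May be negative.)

After op 1 sync(0): ref=0.0000 raw=[0.0000 0.0000 0.0000 0.0000]
After op 2 tick(7): ref=7.0000 raw=[8.4000 8.7500 14.0000 10.5000]
Drift of clock 1 after op 2: 8.7500 - 7.0000 = 1.7500

Answer: 1.7500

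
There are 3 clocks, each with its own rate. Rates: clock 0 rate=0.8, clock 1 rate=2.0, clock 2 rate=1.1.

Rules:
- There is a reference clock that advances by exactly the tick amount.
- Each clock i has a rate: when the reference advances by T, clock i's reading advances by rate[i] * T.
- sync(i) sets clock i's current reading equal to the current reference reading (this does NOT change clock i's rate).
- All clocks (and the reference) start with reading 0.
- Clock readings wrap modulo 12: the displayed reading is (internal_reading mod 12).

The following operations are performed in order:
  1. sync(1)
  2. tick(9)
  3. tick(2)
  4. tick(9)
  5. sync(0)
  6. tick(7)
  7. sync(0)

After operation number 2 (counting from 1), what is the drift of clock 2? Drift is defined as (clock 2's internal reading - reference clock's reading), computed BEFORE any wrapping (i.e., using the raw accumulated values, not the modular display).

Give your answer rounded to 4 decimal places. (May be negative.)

After op 1 sync(1): ref=0.0000 raw=[0.0000 0.0000 0.0000]
After op 2 tick(9): ref=9.0000 raw=[7.2000 18.0000 9.9000]
Drift of clock 2 after op 2: 9.9000 - 9.0000 = 0.9000

Answer: 0.9000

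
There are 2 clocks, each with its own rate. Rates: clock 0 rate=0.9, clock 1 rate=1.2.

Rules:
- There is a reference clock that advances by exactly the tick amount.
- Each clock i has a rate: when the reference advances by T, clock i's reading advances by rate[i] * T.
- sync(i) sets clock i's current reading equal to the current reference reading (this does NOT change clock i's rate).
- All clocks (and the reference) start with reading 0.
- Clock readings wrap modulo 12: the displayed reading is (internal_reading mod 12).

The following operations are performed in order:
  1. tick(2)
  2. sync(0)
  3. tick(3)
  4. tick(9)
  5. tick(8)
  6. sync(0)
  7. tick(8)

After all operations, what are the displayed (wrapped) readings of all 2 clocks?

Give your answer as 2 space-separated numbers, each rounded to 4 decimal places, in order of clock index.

After op 1 tick(2): ref=2.0000 raw=[1.8000 2.4000]
After op 2 sync(0): ref=2.0000 raw=[2.0000 2.4000]
After op 3 tick(3): ref=5.0000 raw=[4.7000 6.0000]
After op 4 tick(9): ref=14.0000 raw=[12.8000 16.8000]
After op 5 tick(8): ref=22.0000 raw=[20.0000 26.4000]
After op 6 sync(0): ref=22.0000 raw=[22.0000 26.4000]
After op 7 tick(8): ref=30.0000 raw=[29.2000 36.0000]
Wrap final raw readings (mod 12): 29.2000 mod 12 = 5.2000; 36.0000 mod 12 = 0.0000

Answer: 5.2000 0.0000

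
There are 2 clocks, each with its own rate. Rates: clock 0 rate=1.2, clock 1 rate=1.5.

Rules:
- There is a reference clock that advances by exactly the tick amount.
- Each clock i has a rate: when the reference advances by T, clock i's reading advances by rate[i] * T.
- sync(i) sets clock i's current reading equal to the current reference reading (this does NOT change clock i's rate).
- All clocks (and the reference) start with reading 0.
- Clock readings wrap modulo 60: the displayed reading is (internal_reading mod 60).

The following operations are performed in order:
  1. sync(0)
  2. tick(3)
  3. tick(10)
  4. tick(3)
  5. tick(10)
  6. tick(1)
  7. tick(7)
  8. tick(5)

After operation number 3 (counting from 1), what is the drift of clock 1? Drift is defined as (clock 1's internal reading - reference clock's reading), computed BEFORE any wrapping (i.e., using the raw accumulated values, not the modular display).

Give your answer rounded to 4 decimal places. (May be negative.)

After op 1 sync(0): ref=0.0000 raw=[0.0000 0.0000]
After op 2 tick(3): ref=3.0000 raw=[3.6000 4.5000]
After op 3 tick(10): ref=13.0000 raw=[15.6000 19.5000]
Drift of clock 1 after op 3: 19.5000 - 13.0000 = 6.5000

Answer: 6.5000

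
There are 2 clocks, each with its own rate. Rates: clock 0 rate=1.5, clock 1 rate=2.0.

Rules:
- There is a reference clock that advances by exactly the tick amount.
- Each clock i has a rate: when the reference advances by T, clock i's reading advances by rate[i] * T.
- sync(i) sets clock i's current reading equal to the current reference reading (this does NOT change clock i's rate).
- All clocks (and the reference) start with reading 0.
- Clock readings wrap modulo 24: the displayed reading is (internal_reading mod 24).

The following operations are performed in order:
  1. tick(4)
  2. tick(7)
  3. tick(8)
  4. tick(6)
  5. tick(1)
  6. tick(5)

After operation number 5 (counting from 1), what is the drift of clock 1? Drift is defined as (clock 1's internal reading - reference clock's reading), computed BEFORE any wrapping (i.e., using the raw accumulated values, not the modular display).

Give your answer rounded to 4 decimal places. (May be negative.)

After op 1 tick(4): ref=4.0000 raw=[6.0000 8.0000]
After op 2 tick(7): ref=11.0000 raw=[16.5000 22.0000]
After op 3 tick(8): ref=19.0000 raw=[28.5000 38.0000]
After op 4 tick(6): ref=25.0000 raw=[37.5000 50.0000]
After op 5 tick(1): ref=26.0000 raw=[39.0000 52.0000]
Drift of clock 1 after op 5: 52.0000 - 26.0000 = 26.0000

Answer: 26.0000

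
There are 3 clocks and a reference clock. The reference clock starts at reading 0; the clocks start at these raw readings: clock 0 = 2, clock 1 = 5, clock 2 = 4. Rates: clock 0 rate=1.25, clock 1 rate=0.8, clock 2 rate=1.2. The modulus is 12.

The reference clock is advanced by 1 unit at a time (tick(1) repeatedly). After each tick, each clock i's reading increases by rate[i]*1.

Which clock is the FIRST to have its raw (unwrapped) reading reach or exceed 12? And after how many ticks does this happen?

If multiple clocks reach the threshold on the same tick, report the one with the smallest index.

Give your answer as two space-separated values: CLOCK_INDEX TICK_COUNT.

clock 0: start=2, rate=1.25, needs 12-2 = 10; ticks = ceil(10/1.25) = ceil(8.0000) = 8; reading at tick 8 = 2 + 1.25*8 = 12.0000
clock 1: start=5, rate=0.8, needs 12-5 = 7; ticks = ceil(7/0.8) = ceil(8.7500) = 9; reading at tick 9 = 5 + 0.8*9 = 12.2000
clock 2: start=4, rate=1.2, needs 12-4 = 8; ticks = ceil(8/1.2) = ceil(6.6667) = 7; reading at tick 7 = 4 + 1.2*7 = 12.4000
Minimum tick count = 7; winners = [2]; smallest index = 2

Answer: 2 7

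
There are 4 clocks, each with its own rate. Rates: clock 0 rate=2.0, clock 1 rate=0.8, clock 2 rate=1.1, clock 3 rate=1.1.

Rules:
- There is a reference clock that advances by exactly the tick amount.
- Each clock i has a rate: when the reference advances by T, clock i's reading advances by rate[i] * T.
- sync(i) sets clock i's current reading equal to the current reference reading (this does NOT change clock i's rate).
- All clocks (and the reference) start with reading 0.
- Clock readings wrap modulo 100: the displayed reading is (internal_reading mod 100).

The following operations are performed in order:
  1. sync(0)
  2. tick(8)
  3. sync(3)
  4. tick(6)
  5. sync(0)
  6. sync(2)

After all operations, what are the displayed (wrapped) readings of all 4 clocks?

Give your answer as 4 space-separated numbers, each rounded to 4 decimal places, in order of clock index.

After op 1 sync(0): ref=0.0000 raw=[0.0000 0.0000 0.0000 0.0000]
After op 2 tick(8): ref=8.0000 raw=[16.0000 6.4000 8.8000 8.8000]
After op 3 sync(3): ref=8.0000 raw=[16.0000 6.4000 8.8000 8.0000]
After op 4 tick(6): ref=14.0000 raw=[28.0000 11.2000 15.4000 14.6000]
After op 5 sync(0): ref=14.0000 raw=[14.0000 11.2000 15.4000 14.6000]
After op 6 sync(2): ref=14.0000 raw=[14.0000 11.2000 14.0000 14.6000]
Wrap final raw readings (mod 100): 14.0000 mod 100 = 14.0000; 11.2000 mod 100 = 11.2000; 14.0000 mod 100 = 14.0000; 14.6000 mod 100 = 14.6000

Answer: 14.0000 11.2000 14.0000 14.6000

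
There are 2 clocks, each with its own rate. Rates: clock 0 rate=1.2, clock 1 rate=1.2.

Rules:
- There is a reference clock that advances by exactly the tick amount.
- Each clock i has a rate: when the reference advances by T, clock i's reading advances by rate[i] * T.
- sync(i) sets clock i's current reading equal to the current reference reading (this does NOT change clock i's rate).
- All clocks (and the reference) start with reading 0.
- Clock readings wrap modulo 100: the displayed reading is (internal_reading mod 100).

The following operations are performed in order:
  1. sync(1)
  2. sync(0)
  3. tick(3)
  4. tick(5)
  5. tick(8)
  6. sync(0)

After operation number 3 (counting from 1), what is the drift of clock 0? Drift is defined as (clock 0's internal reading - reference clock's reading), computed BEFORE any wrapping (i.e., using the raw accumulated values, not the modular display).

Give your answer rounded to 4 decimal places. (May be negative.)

After op 1 sync(1): ref=0.0000 raw=[0.0000 0.0000]
After op 2 sync(0): ref=0.0000 raw=[0.0000 0.0000]
After op 3 tick(3): ref=3.0000 raw=[3.6000 3.6000]
Drift of clock 0 after op 3: 3.6000 - 3.0000 = 0.6000

Answer: 0.6000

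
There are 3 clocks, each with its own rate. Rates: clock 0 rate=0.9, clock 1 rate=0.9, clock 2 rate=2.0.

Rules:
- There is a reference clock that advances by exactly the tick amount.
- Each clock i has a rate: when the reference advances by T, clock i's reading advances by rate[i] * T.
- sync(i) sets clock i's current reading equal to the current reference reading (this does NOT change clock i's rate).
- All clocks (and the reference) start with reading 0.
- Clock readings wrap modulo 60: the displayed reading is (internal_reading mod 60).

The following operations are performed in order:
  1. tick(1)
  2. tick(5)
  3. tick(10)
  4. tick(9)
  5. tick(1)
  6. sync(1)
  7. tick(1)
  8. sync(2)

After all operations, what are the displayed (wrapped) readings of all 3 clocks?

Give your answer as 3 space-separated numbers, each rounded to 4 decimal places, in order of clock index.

Answer: 24.3000 26.9000 27.0000

Derivation:
After op 1 tick(1): ref=1.0000 raw=[0.9000 0.9000 2.0000]
After op 2 tick(5): ref=6.0000 raw=[5.4000 5.4000 12.0000]
After op 3 tick(10): ref=16.0000 raw=[14.4000 14.4000 32.0000]
After op 4 tick(9): ref=25.0000 raw=[22.5000 22.5000 50.0000]
After op 5 tick(1): ref=26.0000 raw=[23.4000 23.4000 52.0000]
After op 6 sync(1): ref=26.0000 raw=[23.4000 26.0000 52.0000]
After op 7 tick(1): ref=27.0000 raw=[24.3000 26.9000 54.0000]
After op 8 sync(2): ref=27.0000 raw=[24.3000 26.9000 27.0000]
Wrap final raw readings (mod 60): 24.3000 mod 60 = 24.3000; 26.9000 mod 60 = 26.9000; 27.0000 mod 60 = 27.0000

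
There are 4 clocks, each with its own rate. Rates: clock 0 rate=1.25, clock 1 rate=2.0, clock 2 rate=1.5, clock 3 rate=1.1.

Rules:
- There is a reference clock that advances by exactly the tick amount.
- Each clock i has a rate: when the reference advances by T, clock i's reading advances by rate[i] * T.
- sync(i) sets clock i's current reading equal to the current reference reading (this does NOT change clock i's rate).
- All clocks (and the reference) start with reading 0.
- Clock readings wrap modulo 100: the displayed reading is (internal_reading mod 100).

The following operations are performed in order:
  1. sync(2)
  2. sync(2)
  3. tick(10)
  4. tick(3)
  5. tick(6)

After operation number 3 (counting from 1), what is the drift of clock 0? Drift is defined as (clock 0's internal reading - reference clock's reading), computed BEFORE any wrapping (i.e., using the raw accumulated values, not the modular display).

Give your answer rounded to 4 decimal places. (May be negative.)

After op 1 sync(2): ref=0.0000 raw=[0.0000 0.0000 0.0000 0.0000]
After op 2 sync(2): ref=0.0000 raw=[0.0000 0.0000 0.0000 0.0000]
After op 3 tick(10): ref=10.0000 raw=[12.5000 20.0000 15.0000 11.0000]
Drift of clock 0 after op 3: 12.5000 - 10.0000 = 2.5000

Answer: 2.5000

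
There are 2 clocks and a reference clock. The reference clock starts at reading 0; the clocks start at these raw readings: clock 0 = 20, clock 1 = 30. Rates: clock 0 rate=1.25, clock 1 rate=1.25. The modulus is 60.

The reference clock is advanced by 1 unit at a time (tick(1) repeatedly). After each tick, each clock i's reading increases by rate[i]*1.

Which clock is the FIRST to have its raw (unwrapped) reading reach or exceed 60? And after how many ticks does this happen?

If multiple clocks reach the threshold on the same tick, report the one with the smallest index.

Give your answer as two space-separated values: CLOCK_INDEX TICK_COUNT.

Answer: 1 24

Derivation:
clock 0: start=20, rate=1.25, needs 60-20 = 40; ticks = ceil(40/1.25) = ceil(32.0000) = 32; reading at tick 32 = 20 + 1.25*32 = 60.0000
clock 1: start=30, rate=1.25, needs 60-30 = 30; ticks = ceil(30/1.25) = ceil(24.0000) = 24; reading at tick 24 = 30 + 1.25*24 = 60.0000
Minimum tick count = 24; winners = [1]; smallest index = 1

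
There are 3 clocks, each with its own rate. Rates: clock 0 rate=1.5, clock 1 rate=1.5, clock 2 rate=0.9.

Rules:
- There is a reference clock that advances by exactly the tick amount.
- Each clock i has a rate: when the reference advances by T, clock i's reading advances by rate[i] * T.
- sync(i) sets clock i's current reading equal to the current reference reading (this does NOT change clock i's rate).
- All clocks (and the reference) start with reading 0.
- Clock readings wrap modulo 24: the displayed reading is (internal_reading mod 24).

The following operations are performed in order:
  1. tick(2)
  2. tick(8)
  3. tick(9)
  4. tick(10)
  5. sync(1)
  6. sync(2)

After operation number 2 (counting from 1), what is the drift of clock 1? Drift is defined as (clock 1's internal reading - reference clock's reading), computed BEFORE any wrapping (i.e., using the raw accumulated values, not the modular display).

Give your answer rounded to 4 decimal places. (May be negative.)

After op 1 tick(2): ref=2.0000 raw=[3.0000 3.0000 1.8000]
After op 2 tick(8): ref=10.0000 raw=[15.0000 15.0000 9.0000]
Drift of clock 1 after op 2: 15.0000 - 10.0000 = 5.0000

Answer: 5.0000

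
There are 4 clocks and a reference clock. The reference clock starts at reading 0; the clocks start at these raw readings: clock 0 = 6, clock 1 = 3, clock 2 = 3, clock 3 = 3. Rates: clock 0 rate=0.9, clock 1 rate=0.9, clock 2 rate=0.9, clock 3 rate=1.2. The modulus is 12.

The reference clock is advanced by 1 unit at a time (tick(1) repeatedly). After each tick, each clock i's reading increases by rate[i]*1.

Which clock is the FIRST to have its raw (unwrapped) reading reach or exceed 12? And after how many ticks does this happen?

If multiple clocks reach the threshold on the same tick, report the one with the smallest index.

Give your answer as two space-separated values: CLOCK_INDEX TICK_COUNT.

Answer: 0 7

Derivation:
clock 0: start=6, rate=0.9, needs 12-6 = 6; ticks = ceil(6/0.9) = ceil(6.6667) = 7; reading at tick 7 = 6 + 0.9*7 = 12.3000
clock 1: start=3, rate=0.9, needs 12-3 = 9; ticks = ceil(9/0.9) = ceil(10.0000) = 10; reading at tick 10 = 3 + 0.9*10 = 12.0000
clock 2: start=3, rate=0.9, needs 12-3 = 9; ticks = ceil(9/0.9) = ceil(10.0000) = 10; reading at tick 10 = 3 + 0.9*10 = 12.0000
clock 3: start=3, rate=1.2, needs 12-3 = 9; ticks = ceil(9/1.2) = ceil(7.5000) = 8; reading at tick 8 = 3 + 1.2*8 = 12.6000
Minimum tick count = 7; winners = [0]; smallest index = 0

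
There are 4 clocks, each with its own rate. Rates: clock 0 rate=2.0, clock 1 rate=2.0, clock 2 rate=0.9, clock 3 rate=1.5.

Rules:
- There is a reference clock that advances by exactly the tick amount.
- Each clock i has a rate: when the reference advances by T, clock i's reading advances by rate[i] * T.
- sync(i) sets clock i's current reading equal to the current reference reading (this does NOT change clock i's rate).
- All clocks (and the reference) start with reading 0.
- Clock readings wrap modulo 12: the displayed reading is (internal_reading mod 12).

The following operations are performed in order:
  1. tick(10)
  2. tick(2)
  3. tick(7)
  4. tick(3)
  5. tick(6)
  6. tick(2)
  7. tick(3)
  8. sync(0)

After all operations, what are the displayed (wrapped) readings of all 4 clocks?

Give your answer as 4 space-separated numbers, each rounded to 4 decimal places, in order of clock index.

After op 1 tick(10): ref=10.0000 raw=[20.0000 20.0000 9.0000 15.0000]
After op 2 tick(2): ref=12.0000 raw=[24.0000 24.0000 10.8000 18.0000]
After op 3 tick(7): ref=19.0000 raw=[38.0000 38.0000 17.1000 28.5000]
After op 4 tick(3): ref=22.0000 raw=[44.0000 44.0000 19.8000 33.0000]
After op 5 tick(6): ref=28.0000 raw=[56.0000 56.0000 25.2000 42.0000]
After op 6 tick(2): ref=30.0000 raw=[60.0000 60.0000 27.0000 45.0000]
After op 7 tick(3): ref=33.0000 raw=[66.0000 66.0000 29.7000 49.5000]
After op 8 sync(0): ref=33.0000 raw=[33.0000 66.0000 29.7000 49.5000]
Wrap final raw readings (mod 12): 33.0000 mod 12 = 9.0000; 66.0000 mod 12 = 6.0000; 29.7000 mod 12 = 5.7000; 49.5000 mod 12 = 1.5000

Answer: 9.0000 6.0000 5.7000 1.5000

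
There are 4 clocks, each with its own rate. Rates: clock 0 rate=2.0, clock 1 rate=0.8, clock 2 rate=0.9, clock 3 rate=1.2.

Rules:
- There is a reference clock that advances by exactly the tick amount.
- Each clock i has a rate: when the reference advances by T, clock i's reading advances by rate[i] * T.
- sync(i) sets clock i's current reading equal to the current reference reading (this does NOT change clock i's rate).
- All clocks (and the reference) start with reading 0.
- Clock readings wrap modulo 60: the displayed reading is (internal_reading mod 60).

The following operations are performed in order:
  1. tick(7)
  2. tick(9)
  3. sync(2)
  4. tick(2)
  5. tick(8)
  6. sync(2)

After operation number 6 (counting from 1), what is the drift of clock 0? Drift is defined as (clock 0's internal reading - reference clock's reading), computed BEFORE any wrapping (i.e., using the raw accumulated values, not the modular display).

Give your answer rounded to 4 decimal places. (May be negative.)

Answer: 26.0000

Derivation:
After op 1 tick(7): ref=7.0000 raw=[14.0000 5.6000 6.3000 8.4000]
After op 2 tick(9): ref=16.0000 raw=[32.0000 12.8000 14.4000 19.2000]
After op 3 sync(2): ref=16.0000 raw=[32.0000 12.8000 16.0000 19.2000]
After op 4 tick(2): ref=18.0000 raw=[36.0000 14.4000 17.8000 21.6000]
After op 5 tick(8): ref=26.0000 raw=[52.0000 20.8000 25.0000 31.2000]
After op 6 sync(2): ref=26.0000 raw=[52.0000 20.8000 26.0000 31.2000]
Drift of clock 0 after op 6: 52.0000 - 26.0000 = 26.0000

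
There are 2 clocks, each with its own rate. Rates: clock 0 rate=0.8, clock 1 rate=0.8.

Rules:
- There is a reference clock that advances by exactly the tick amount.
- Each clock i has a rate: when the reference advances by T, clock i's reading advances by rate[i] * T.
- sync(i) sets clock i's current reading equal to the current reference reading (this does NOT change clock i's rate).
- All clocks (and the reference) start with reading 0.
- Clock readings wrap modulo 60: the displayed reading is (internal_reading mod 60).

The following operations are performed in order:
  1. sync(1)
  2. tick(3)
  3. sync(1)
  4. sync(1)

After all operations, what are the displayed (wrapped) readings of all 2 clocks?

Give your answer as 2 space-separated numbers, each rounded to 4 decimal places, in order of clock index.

After op 1 sync(1): ref=0.0000 raw=[0.0000 0.0000]
After op 2 tick(3): ref=3.0000 raw=[2.4000 2.4000]
After op 3 sync(1): ref=3.0000 raw=[2.4000 3.0000]
After op 4 sync(1): ref=3.0000 raw=[2.4000 3.0000]
Wrap final raw readings (mod 60): 2.4000 mod 60 = 2.4000; 3.0000 mod 60 = 3.0000

Answer: 2.4000 3.0000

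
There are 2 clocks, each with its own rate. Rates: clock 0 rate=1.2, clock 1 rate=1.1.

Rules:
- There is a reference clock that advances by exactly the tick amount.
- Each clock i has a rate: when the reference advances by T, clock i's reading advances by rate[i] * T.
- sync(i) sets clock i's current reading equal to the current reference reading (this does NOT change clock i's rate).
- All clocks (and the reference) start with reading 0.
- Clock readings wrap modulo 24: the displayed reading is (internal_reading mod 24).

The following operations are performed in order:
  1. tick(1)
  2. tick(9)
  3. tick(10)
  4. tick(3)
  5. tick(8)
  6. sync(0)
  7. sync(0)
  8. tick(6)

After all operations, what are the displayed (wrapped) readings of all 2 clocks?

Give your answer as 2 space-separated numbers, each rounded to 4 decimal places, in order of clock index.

Answer: 14.2000 16.7000

Derivation:
After op 1 tick(1): ref=1.0000 raw=[1.2000 1.1000]
After op 2 tick(9): ref=10.0000 raw=[12.0000 11.0000]
After op 3 tick(10): ref=20.0000 raw=[24.0000 22.0000]
After op 4 tick(3): ref=23.0000 raw=[27.6000 25.3000]
After op 5 tick(8): ref=31.0000 raw=[37.2000 34.1000]
After op 6 sync(0): ref=31.0000 raw=[31.0000 34.1000]
After op 7 sync(0): ref=31.0000 raw=[31.0000 34.1000]
After op 8 tick(6): ref=37.0000 raw=[38.2000 40.7000]
Wrap final raw readings (mod 24): 38.2000 mod 24 = 14.2000; 40.7000 mod 24 = 16.7000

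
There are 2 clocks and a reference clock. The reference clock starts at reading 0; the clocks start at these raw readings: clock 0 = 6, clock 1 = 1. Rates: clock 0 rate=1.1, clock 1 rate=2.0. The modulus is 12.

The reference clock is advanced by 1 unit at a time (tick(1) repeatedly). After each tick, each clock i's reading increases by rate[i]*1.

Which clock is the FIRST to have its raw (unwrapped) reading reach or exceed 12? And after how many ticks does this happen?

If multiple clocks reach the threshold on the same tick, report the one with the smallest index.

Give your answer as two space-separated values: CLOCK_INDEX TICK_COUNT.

Answer: 0 6

Derivation:
clock 0: start=6, rate=1.1, needs 12-6 = 6; ticks = ceil(6/1.1) = ceil(5.4545) = 6; reading at tick 6 = 6 + 1.1*6 = 12.6000
clock 1: start=1, rate=2.0, needs 12-1 = 11; ticks = ceil(11/2.0) = ceil(5.5000) = 6; reading at tick 6 = 1 + 2.0*6 = 13.0000
Minimum tick count = 6; winners = [0, 1]; smallest index = 0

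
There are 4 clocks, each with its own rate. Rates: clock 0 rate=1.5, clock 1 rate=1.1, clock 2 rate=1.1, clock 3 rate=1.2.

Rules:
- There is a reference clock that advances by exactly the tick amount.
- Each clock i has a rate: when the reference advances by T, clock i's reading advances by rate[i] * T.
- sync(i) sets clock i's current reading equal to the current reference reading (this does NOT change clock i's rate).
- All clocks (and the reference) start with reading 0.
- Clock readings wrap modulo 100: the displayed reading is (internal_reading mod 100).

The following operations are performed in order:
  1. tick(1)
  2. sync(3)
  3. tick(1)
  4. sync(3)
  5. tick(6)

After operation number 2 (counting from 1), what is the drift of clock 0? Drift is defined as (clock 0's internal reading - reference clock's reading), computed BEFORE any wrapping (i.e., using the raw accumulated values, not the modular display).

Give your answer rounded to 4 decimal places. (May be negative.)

Answer: 0.5000

Derivation:
After op 1 tick(1): ref=1.0000 raw=[1.5000 1.1000 1.1000 1.2000]
After op 2 sync(3): ref=1.0000 raw=[1.5000 1.1000 1.1000 1.0000]
Drift of clock 0 after op 2: 1.5000 - 1.0000 = 0.5000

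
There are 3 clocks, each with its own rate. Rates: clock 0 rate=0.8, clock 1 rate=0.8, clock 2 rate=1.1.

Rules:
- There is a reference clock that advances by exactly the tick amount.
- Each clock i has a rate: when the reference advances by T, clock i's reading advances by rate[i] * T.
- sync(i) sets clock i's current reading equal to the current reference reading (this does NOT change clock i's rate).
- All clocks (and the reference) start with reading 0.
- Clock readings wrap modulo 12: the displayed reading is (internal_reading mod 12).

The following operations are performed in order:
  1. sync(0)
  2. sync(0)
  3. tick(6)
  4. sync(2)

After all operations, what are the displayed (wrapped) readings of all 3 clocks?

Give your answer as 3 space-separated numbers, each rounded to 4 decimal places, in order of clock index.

Answer: 4.8000 4.8000 6.0000

Derivation:
After op 1 sync(0): ref=0.0000 raw=[0.0000 0.0000 0.0000]
After op 2 sync(0): ref=0.0000 raw=[0.0000 0.0000 0.0000]
After op 3 tick(6): ref=6.0000 raw=[4.8000 4.8000 6.6000]
After op 4 sync(2): ref=6.0000 raw=[4.8000 4.8000 6.0000]
Wrap final raw readings (mod 12): 4.8000 mod 12 = 4.8000; 4.8000 mod 12 = 4.8000; 6.0000 mod 12 = 6.0000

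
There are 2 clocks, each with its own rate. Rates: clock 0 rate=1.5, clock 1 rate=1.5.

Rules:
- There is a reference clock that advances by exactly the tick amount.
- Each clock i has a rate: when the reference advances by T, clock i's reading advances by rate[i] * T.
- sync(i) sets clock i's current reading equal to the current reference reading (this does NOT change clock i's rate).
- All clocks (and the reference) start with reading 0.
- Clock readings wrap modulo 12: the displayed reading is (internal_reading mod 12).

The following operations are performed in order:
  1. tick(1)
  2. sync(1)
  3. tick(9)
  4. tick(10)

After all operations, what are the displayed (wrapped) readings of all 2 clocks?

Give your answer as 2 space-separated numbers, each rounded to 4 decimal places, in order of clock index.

Answer: 6.0000 5.5000

Derivation:
After op 1 tick(1): ref=1.0000 raw=[1.5000 1.5000]
After op 2 sync(1): ref=1.0000 raw=[1.5000 1.0000]
After op 3 tick(9): ref=10.0000 raw=[15.0000 14.5000]
After op 4 tick(10): ref=20.0000 raw=[30.0000 29.5000]
Wrap final raw readings (mod 12): 30.0000 mod 12 = 6.0000; 29.5000 mod 12 = 5.5000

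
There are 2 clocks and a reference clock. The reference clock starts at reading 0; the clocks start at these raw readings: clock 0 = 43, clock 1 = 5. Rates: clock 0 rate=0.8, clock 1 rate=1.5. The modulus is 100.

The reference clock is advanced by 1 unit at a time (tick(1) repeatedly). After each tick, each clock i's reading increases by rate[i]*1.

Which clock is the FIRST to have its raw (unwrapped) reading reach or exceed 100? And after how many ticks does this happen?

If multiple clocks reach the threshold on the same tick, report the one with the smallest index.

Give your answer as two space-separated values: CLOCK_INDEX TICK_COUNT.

Answer: 1 64

Derivation:
clock 0: start=43, rate=0.8, needs 100-43 = 57; ticks = ceil(57/0.8) = ceil(71.2500) = 72; reading at tick 72 = 43 + 0.8*72 = 100.6000
clock 1: start=5, rate=1.5, needs 100-5 = 95; ticks = ceil(95/1.5) = ceil(63.3333) = 64; reading at tick 64 = 5 + 1.5*64 = 101.0000
Minimum tick count = 64; winners = [1]; smallest index = 1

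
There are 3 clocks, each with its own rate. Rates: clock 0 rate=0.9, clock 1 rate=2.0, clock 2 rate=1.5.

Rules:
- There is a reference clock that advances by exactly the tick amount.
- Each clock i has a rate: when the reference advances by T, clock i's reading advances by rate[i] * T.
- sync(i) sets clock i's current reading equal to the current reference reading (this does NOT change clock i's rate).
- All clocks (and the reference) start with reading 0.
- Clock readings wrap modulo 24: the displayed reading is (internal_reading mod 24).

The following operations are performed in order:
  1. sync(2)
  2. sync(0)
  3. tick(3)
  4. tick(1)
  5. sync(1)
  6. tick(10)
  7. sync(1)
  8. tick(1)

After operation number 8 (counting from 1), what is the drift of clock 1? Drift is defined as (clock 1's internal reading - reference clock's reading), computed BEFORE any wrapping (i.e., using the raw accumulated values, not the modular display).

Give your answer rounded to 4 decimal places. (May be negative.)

After op 1 sync(2): ref=0.0000 raw=[0.0000 0.0000 0.0000]
After op 2 sync(0): ref=0.0000 raw=[0.0000 0.0000 0.0000]
After op 3 tick(3): ref=3.0000 raw=[2.7000 6.0000 4.5000]
After op 4 tick(1): ref=4.0000 raw=[3.6000 8.0000 6.0000]
After op 5 sync(1): ref=4.0000 raw=[3.6000 4.0000 6.0000]
After op 6 tick(10): ref=14.0000 raw=[12.6000 24.0000 21.0000]
After op 7 sync(1): ref=14.0000 raw=[12.6000 14.0000 21.0000]
After op 8 tick(1): ref=15.0000 raw=[13.5000 16.0000 22.5000]
Drift of clock 1 after op 8: 16.0000 - 15.0000 = 1.0000

Answer: 1.0000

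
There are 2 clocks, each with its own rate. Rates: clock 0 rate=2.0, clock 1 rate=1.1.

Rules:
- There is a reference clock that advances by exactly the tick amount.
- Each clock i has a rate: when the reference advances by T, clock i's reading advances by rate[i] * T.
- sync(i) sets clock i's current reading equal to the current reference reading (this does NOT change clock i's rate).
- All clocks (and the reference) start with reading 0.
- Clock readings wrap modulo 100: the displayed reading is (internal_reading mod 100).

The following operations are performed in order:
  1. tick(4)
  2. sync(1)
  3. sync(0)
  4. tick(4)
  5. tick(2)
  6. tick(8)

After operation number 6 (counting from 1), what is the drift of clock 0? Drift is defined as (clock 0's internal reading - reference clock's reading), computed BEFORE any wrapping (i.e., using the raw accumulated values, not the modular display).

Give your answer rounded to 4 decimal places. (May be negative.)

After op 1 tick(4): ref=4.0000 raw=[8.0000 4.4000]
After op 2 sync(1): ref=4.0000 raw=[8.0000 4.0000]
After op 3 sync(0): ref=4.0000 raw=[4.0000 4.0000]
After op 4 tick(4): ref=8.0000 raw=[12.0000 8.4000]
After op 5 tick(2): ref=10.0000 raw=[16.0000 10.6000]
After op 6 tick(8): ref=18.0000 raw=[32.0000 19.4000]
Drift of clock 0 after op 6: 32.0000 - 18.0000 = 14.0000

Answer: 14.0000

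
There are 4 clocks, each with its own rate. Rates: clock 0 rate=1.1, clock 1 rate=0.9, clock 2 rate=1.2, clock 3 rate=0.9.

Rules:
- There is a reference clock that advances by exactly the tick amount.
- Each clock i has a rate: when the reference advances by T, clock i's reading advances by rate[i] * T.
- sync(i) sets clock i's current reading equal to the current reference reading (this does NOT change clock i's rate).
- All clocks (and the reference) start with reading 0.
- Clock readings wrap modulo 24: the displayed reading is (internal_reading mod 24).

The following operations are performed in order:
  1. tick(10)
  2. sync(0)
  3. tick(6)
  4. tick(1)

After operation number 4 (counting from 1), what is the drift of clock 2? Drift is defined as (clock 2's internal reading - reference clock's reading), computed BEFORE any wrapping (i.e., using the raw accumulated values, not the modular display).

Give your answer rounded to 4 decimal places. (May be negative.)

After op 1 tick(10): ref=10.0000 raw=[11.0000 9.0000 12.0000 9.0000]
After op 2 sync(0): ref=10.0000 raw=[10.0000 9.0000 12.0000 9.0000]
After op 3 tick(6): ref=16.0000 raw=[16.6000 14.4000 19.2000 14.4000]
After op 4 tick(1): ref=17.0000 raw=[17.7000 15.3000 20.4000 15.3000]
Drift of clock 2 after op 4: 20.4000 - 17.0000 = 3.4000

Answer: 3.4000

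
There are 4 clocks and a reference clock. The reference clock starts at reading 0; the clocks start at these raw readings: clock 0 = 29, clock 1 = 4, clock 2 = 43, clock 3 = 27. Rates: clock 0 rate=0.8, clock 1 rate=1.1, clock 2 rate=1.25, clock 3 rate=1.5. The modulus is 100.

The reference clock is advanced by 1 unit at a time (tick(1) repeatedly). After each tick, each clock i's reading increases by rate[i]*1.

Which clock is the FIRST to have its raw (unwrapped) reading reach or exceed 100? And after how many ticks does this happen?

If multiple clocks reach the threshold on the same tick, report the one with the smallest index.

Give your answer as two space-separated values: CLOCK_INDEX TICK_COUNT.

clock 0: start=29, rate=0.8, needs 100-29 = 71; ticks = ceil(71/0.8) = ceil(88.7500) = 89; reading at tick 89 = 29 + 0.8*89 = 100.2000
clock 1: start=4, rate=1.1, needs 100-4 = 96; ticks = ceil(96/1.1) = ceil(87.2727) = 88; reading at tick 88 = 4 + 1.1*88 = 100.8000
clock 2: start=43, rate=1.25, needs 100-43 = 57; ticks = ceil(57/1.25) = ceil(45.6000) = 46; reading at tick 46 = 43 + 1.25*46 = 100.5000
clock 3: start=27, rate=1.5, needs 100-27 = 73; ticks = ceil(73/1.5) = ceil(48.6667) = 49; reading at tick 49 = 27 + 1.5*49 = 100.5000
Minimum tick count = 46; winners = [2]; smallest index = 2

Answer: 2 46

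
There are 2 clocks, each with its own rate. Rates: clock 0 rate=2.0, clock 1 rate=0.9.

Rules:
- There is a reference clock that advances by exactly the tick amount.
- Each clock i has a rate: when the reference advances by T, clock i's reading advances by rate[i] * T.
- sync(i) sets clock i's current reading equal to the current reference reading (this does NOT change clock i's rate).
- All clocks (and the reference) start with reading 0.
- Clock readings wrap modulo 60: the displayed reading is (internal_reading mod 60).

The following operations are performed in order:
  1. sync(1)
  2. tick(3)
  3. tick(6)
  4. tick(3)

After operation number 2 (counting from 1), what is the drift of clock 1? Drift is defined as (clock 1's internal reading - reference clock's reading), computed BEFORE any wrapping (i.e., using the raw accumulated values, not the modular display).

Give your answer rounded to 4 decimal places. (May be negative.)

After op 1 sync(1): ref=0.0000 raw=[0.0000 0.0000]
After op 2 tick(3): ref=3.0000 raw=[6.0000 2.7000]
Drift of clock 1 after op 2: 2.7000 - 3.0000 = -0.3000

Answer: -0.3000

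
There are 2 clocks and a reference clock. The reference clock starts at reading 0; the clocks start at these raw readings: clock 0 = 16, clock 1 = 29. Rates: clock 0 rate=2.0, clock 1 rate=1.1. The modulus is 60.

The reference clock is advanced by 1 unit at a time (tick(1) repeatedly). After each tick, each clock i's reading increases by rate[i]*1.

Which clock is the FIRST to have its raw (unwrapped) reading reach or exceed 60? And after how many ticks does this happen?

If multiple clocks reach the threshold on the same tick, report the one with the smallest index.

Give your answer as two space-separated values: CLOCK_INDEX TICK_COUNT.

clock 0: start=16, rate=2.0, needs 60-16 = 44; ticks = ceil(44/2.0) = ceil(22.0000) = 22; reading at tick 22 = 16 + 2.0*22 = 60.0000
clock 1: start=29, rate=1.1, needs 60-29 = 31; ticks = ceil(31/1.1) = ceil(28.1818) = 29; reading at tick 29 = 29 + 1.1*29 = 60.9000
Minimum tick count = 22; winners = [0]; smallest index = 0

Answer: 0 22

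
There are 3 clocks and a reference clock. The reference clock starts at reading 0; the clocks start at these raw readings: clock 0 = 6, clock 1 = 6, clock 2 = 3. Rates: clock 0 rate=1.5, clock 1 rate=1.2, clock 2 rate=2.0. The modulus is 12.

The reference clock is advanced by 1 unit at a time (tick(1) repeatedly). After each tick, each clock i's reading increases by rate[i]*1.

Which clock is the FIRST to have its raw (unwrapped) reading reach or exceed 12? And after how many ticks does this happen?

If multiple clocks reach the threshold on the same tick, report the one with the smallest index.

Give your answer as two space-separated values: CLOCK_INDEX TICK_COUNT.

clock 0: start=6, rate=1.5, needs 12-6 = 6; ticks = ceil(6/1.5) = ceil(4.0000) = 4; reading at tick 4 = 6 + 1.5*4 = 12.0000
clock 1: start=6, rate=1.2, needs 12-6 = 6; ticks = ceil(6/1.2) = ceil(5.0000) = 5; reading at tick 5 = 6 + 1.2*5 = 12.0000
clock 2: start=3, rate=2.0, needs 12-3 = 9; ticks = ceil(9/2.0) = ceil(4.5000) = 5; reading at tick 5 = 3 + 2.0*5 = 13.0000
Minimum tick count = 4; winners = [0]; smallest index = 0

Answer: 0 4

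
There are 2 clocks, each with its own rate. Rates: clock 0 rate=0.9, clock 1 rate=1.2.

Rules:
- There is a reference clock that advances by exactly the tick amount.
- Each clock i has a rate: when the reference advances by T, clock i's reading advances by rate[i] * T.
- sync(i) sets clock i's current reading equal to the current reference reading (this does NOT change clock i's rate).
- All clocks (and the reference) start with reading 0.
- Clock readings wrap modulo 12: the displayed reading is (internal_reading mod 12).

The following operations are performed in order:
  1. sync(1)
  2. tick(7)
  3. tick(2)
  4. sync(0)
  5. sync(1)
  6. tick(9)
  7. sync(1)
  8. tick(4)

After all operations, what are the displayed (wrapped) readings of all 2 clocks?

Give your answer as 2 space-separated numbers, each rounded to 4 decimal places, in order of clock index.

Answer: 8.7000 10.8000

Derivation:
After op 1 sync(1): ref=0.0000 raw=[0.0000 0.0000]
After op 2 tick(7): ref=7.0000 raw=[6.3000 8.4000]
After op 3 tick(2): ref=9.0000 raw=[8.1000 10.8000]
After op 4 sync(0): ref=9.0000 raw=[9.0000 10.8000]
After op 5 sync(1): ref=9.0000 raw=[9.0000 9.0000]
After op 6 tick(9): ref=18.0000 raw=[17.1000 19.8000]
After op 7 sync(1): ref=18.0000 raw=[17.1000 18.0000]
After op 8 tick(4): ref=22.0000 raw=[20.7000 22.8000]
Wrap final raw readings (mod 12): 20.7000 mod 12 = 8.7000; 22.8000 mod 12 = 10.8000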